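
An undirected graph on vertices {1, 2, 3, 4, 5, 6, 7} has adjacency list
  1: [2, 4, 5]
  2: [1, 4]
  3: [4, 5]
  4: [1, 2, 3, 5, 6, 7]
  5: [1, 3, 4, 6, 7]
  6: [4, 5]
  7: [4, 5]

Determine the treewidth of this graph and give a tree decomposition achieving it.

Every bag has size at most 3, so the width is 3 − 1 = 2 and tw(G) ≤ 2. On the other hand G contains the 3-clique {1, 2, 4}. A clique must lie in a single bag of any decomposition, so no decomposition can have width below 2. Combining the bounds, tw(G) = 2.

Treewidth 2.
Bags: B1 = {1, 4, 5}  B2 = {3, 4, 5}  B3 = {4, 5, 7}  B4 = {4, 5, 6}  B5 = {1, 2, 4}
Tree: B1–B2, B1–B3, B1–B4, B1–B5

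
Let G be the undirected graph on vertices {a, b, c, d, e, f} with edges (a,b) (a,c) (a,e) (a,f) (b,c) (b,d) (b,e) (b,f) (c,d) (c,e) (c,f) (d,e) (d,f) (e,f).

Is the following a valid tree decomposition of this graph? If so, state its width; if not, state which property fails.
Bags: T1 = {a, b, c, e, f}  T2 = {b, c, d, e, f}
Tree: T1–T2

Vertex coverage: the bags together contain {a, b, c, d, e, f}, the full vertex set. Edge coverage: each edge of G has both endpoints in at least one bag. Running intersection: for every vertex, the bags containing it form a connected subtree. All three properties hold, so this is a valid tree decomposition of width max|bag| − 1 = 4, and hence tw(G) ≤ 4.

Yes; width 4.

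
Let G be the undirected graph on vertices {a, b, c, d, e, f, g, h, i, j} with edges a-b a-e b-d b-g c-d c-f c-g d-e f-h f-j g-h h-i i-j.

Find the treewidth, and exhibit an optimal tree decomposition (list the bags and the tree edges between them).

Treewidth 2.
One optimal decomposition is:
Bags: B1 = {a, d, e}  B2 = {a, b, d}  B3 = {b, c, d}  B4 = {b, c, g}  B5 = {c, f, g}  B6 = {f, g, h}  B7 = {f, h, j}  B8 = {h, i, j}
Tree: B1–B2, B2–B3, B3–B4, B4–B5, B5–B6, B6–B7, B7–B8

The largest bag has 3 vertices, giving width 2; this decomposition certifies tw(G) ≤ 2. The edges e–a–b–d–e form a cycle, so G is not a tree and its treewidth is at least 2. The upper and lower bounds meet at 2, so that is the treewidth.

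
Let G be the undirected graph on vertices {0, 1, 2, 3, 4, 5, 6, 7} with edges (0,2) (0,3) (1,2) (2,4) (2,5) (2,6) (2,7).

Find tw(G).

1

A width-1 tree decomposition is:
Bags: B1 = {2, 6}  B2 = {2, 7}  B3 = {2, 5}  B4 = {0, 2}  B5 = {0, 3}  B6 = {2, 4}  B7 = {1, 2}
Tree: B1–B2, B2–B3, B3–B4, B4–B5, B1–B6, B3–B7
The largest bag has 2 vertices, giving width 1; this decomposition certifies tw(G) ≤ 1. G has an edge, so its treewidth is at least 1. Hence tw(G) = 1 exactly.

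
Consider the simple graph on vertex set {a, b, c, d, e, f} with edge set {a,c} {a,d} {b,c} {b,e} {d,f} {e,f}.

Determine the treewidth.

2

A width-2 tree decomposition is:
Bags: B1 = {a, c, d}  B2 = {b, c, d}  B3 = {b, d, e}  B4 = {d, e, f}
Tree: B1–B2, B2–B3, B3–B4
The largest bag has 3 vertices, giving width 2; this decomposition certifies tw(G) ≤ 2. The edges d–a–c–b–e–f–d form a cycle, so G is not a tree and its treewidth is at least 2. Combining the bounds, tw(G) = 2.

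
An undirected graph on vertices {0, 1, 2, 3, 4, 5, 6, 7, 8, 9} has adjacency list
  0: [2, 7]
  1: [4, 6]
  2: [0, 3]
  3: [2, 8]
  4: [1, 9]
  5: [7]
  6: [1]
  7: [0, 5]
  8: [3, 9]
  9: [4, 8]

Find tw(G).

A width-1 tree decomposition is:
Bags: B1 = {5, 7}  B2 = {0, 7}  B3 = {0, 2}  B4 = {2, 3}  B5 = {3, 8}  B6 = {8, 9}  B7 = {4, 9}  B8 = {1, 4}  B9 = {1, 6}
Tree: B1–B2, B2–B3, B3–B4, B4–B5, B5–B6, B6–B7, B7–B8, B8–B9
Each bag holds 2 vertices, so the decomposition has width 1, which upper-bounds the treewidth. Since G has at least one edge (e.g. 5–7), it is not an edgeless graph, so tw(G) ≥ 1. Hence tw(G) = 1 exactly.

1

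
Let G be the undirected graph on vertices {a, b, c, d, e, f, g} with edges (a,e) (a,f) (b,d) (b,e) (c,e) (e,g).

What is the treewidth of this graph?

A width-1 tree decomposition is:
Bags: B1 = {c, e}  B2 = {a, e}  B3 = {b, e}  B4 = {e, g}  B5 = {a, f}  B6 = {b, d}
Tree: B1–B2, B2–B3, B1–B4, B2–B5, B3–B6
Each bag holds 2 vertices, so the decomposition has width 1, which upper-bounds the treewidth. G has an edge, so its treewidth is at least 1. Therefore the treewidth is 1.

1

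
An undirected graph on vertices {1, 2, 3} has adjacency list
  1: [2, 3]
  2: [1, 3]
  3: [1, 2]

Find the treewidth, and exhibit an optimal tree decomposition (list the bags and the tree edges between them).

Treewidth 2.
One optimal decomposition is:
Bags: B1 = {1, 2, 3}
Tree: (single bag)

A single bag containing all 3 vertices is trivially a valid decomposition of width 2. For the lower bound, the 3 vertices {1, 2, 3} are pairwise adjacent, and any tree decomposition puts a clique entirely inside one bag — forcing width ≥ 2. The upper and lower bounds meet at 2, so that is the treewidth.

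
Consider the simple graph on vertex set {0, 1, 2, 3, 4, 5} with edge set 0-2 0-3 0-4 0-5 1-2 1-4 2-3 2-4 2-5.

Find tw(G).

2

A width-2 tree decomposition is:
Bags: B1 = {0, 2, 3}  B2 = {0, 2, 5}  B3 = {0, 2, 4}  B4 = {1, 2, 4}
Tree: B1–B2, B2–B3, B3–B4
The largest bag has 3 vertices, giving width 2; this decomposition certifies tw(G) ≤ 2. For the lower bound, the 3 vertices {0, 2, 3} are pairwise adjacent, and any tree decomposition puts a clique entirely inside one bag — forcing width ≥ 2. Combining the bounds, tw(G) = 2.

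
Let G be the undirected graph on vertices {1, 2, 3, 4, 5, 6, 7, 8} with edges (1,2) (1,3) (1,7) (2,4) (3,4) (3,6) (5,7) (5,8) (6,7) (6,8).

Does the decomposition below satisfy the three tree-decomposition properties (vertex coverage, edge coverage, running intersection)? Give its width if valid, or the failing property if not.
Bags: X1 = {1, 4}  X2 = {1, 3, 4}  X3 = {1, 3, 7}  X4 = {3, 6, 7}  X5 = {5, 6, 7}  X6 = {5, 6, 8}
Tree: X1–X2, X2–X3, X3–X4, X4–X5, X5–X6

A tree decomposition must satisfy three properties: every vertex lies in some bag; for every edge, both endpoints lie together in some bag; and for every vertex, the bags containing it form a connected subtree. Here vertex 2 appears in no bag, so the decomposition is invalid.

No — vertex 2 appears in no bag.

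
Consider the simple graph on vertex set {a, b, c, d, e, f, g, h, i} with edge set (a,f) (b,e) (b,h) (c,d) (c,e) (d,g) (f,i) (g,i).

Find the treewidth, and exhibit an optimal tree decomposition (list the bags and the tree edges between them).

The largest bag has 2 vertices, giving width 1; this decomposition certifies tw(G) ≤ 1. Any graph with an edge has treewidth ≥ 1, and G has the edge h–b. The upper and lower bounds meet at 1, so that is the treewidth.

Treewidth 1.
One such decomposition:
Bags: B1 = {b, h}  B2 = {b, e}  B3 = {c, e}  B4 = {c, d}  B5 = {d, g}  B6 = {g, i}  B7 = {f, i}  B8 = {a, f}
Tree: B1–B2, B2–B3, B3–B4, B4–B5, B5–B6, B6–B7, B7–B8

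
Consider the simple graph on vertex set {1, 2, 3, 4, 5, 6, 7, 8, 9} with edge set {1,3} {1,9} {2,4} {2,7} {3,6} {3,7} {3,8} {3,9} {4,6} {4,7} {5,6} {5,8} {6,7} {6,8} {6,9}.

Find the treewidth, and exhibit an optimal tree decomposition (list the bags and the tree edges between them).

Every bag has size at most 3, so the width is 3 − 1 = 2 and tw(G) ≤ 2. On the other hand G contains the 3-clique {1, 3, 9}. A clique must lie in a single bag of any decomposition, so no decomposition can have width below 2. The upper and lower bounds meet at 2, so that is the treewidth.

Treewidth 2.
One such decomposition:
Bags: B1 = {3, 6, 7}  B2 = {3, 6, 8}  B3 = {5, 6, 8}  B4 = {4, 6, 7}  B5 = {3, 6, 9}  B6 = {2, 4, 7}  B7 = {1, 3, 9}
Tree: B1–B2, B2–B3, B1–B4, B2–B5, B4–B6, B5–B7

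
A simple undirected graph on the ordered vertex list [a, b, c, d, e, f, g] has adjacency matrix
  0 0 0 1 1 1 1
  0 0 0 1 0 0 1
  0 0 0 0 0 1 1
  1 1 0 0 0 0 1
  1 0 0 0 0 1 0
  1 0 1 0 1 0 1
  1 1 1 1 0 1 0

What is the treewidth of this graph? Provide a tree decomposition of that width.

The largest bag has 3 vertices, giving width 2; this decomposition certifies tw(G) ≤ 2. For the lower bound, the 3 vertices {a, d, g} are pairwise adjacent, and any tree decomposition puts a clique entirely inside one bag — forcing width ≥ 2. Therefore the treewidth is 2.

Treewidth 2.
One optimal decomposition is:
Bags: B1 = {a, f, g}  B2 = {a, e, f}  B3 = {a, d, g}  B4 = {c, f, g}  B5 = {b, d, g}
Tree: B1–B2, B1–B3, B1–B4, B3–B5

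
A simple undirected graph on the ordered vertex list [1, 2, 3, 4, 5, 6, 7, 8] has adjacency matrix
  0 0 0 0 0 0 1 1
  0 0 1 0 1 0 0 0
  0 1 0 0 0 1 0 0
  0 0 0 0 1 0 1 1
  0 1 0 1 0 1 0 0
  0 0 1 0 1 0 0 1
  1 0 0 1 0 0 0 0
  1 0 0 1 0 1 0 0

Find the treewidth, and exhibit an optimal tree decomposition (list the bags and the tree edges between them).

Treewidth 2.
One optimal decomposition is:
Bags: B1 = {2, 3, 5}  B2 = {3, 5, 6}  B3 = {4, 5, 6}  B4 = {4, 6, 8}  B5 = {4, 7, 8}  B6 = {1, 7, 8}
Tree: B1–B2, B2–B3, B3–B4, B4–B5, B5–B6

The largest bag has 3 vertices, giving width 2; this decomposition certifies tw(G) ≤ 2. Since 2–3–6–5–2 is a cycle in G, G is not acyclic. Forests are exactly the graphs of treewidth ≤ 1, so tw(G) ≥ 2. Therefore the treewidth is 2.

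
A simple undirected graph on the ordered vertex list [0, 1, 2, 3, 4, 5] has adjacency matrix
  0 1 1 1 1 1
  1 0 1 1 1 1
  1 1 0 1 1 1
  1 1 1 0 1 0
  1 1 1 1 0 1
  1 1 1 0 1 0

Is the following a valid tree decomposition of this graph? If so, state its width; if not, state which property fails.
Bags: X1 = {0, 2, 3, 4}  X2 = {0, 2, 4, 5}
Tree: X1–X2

A tree decomposition must satisfy three properties: every vertex lies in some bag; for every edge, both endpoints lie together in some bag; and for every vertex, the bags containing it form a connected subtree. Here vertex 1 appears in no bag, so the decomposition is invalid.

No — vertex 1 appears in no bag.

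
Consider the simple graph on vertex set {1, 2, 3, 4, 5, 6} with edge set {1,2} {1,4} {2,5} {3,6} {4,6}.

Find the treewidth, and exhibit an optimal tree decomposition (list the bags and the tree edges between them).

Treewidth 1.
One optimal decomposition is:
Bags: B1 = {3, 6}  B2 = {4, 6}  B3 = {1, 4}  B4 = {1, 2}  B5 = {2, 5}
Tree: B1–B2, B2–B3, B3–B4, B4–B5

The largest bag has 2 vertices, giving width 1; this decomposition certifies tw(G) ≤ 1. G has an edge, so its treewidth is at least 1. The upper and lower bounds meet at 1, so that is the treewidth.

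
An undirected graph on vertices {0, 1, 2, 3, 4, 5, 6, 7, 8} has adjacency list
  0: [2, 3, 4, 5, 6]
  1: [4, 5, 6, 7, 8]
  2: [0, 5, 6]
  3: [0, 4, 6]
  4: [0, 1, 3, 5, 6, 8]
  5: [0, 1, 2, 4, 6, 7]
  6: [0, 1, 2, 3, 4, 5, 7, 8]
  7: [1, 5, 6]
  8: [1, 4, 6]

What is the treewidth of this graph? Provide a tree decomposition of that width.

Every bag has size at most 4, so the width is 4 − 1 = 3 and tw(G) ≤ 3. For the lower bound, the 4 vertices {0, 2, 5, 6} are pairwise adjacent, and any tree decomposition puts a clique entirely inside one bag — forcing width ≥ 3. Combining the bounds, tw(G) = 3.

Treewidth 3.
One such decomposition:
Bags: B1 = {1, 4, 6, 8}  B2 = {1, 4, 5, 6}  B3 = {0, 4, 5, 6}  B4 = {1, 5, 6, 7}  B5 = {0, 2, 5, 6}  B6 = {0, 3, 4, 6}
Tree: B1–B2, B2–B3, B2–B4, B3–B5, B3–B6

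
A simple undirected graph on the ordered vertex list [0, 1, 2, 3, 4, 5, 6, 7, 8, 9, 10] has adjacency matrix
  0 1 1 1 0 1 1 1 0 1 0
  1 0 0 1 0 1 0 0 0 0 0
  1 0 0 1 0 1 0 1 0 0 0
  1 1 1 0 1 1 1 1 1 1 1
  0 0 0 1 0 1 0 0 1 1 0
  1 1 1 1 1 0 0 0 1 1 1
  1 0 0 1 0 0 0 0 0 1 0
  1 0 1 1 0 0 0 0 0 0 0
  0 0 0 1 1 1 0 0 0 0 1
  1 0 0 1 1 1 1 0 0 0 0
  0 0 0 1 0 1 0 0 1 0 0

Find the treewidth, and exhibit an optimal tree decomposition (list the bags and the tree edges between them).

Every bag has size at most 4, so the width is 4 − 1 = 3 and tw(G) ≤ 3. Conversely, {0, 1, 3, 5} is a clique of size 4, and the vertices of any clique must share a bag in every tree decomposition; so some bag has ≥ 4 vertices and tw(G) ≥ 3. Combining the bounds, tw(G) = 3.

Treewidth 3.
Bags: B1 = {0, 3, 5, 9}  B2 = {0, 3, 6, 9}  B3 = {0, 2, 3, 5}  B4 = {0, 2, 3, 7}  B5 = {3, 4, 5, 9}  B6 = {0, 1, 3, 5}  B7 = {3, 4, 5, 8}  B8 = {3, 5, 8, 10}
Tree: B1–B2, B1–B3, B3–B4, B1–B5, B1–B6, B5–B7, B7–B8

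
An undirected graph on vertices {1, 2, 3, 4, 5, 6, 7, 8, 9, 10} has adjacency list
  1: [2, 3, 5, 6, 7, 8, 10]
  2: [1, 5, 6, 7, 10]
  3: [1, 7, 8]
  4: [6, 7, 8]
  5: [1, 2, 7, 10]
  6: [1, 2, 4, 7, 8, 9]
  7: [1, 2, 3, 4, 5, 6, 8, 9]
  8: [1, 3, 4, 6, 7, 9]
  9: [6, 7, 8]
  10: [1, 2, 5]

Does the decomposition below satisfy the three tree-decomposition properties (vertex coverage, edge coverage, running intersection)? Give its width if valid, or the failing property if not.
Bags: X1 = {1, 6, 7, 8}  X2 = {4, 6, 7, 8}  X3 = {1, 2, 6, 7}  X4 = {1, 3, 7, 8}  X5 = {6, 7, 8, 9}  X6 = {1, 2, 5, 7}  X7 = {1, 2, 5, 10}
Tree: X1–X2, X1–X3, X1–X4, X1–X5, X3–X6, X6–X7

Yes; width 3.

Vertex coverage: the bags together contain {1, 2, 3, 4, 5, 6, 7, 8, 9, 10}, the full vertex set. Edge coverage: each edge of G has both endpoints in at least one bag. Running intersection: for every vertex, the bags containing it form a connected subtree. All three properties hold, so this is a valid tree decomposition of width max|bag| − 1 = 3, and hence tw(G) ≤ 3.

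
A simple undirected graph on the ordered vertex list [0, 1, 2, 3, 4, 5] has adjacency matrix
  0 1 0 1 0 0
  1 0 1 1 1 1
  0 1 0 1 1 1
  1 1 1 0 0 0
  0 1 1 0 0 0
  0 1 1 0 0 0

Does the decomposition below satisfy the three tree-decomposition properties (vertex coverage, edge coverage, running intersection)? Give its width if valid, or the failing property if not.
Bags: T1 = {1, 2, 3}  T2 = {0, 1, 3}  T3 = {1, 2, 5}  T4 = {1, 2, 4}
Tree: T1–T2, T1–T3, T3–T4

Yes; width 2.

Every vertex of G appears in some bag (union = {0, 1, 2, 3, 4, 5}); every edge is covered by a bag; and for each vertex v the set of bags containing v is connected in the bag tree. The decomposition is therefore valid. The largest bag has 3 vertices, so the width is 2.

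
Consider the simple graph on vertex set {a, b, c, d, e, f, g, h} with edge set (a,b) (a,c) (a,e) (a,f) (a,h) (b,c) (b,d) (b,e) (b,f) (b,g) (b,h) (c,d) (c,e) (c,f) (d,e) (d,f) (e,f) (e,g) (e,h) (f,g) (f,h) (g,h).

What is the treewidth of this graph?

4

A width-4 tree decomposition is:
Bags: B1 = {a, b, e, f, h}  B2 = {b, e, f, g, h}  B3 = {a, b, c, e, f}  B4 = {b, c, d, e, f}
Tree: B1–B2, B1–B3, B3–B4
Every bag has size at most 5, so the width is 5 − 1 = 4 and tw(G) ≤ 4. Conversely, {b, c, d, e, f} is a clique of size 5, and the vertices of any clique must share a bag in every tree decomposition; so some bag has ≥ 5 vertices and tw(G) ≥ 4. Therefore the treewidth is 4.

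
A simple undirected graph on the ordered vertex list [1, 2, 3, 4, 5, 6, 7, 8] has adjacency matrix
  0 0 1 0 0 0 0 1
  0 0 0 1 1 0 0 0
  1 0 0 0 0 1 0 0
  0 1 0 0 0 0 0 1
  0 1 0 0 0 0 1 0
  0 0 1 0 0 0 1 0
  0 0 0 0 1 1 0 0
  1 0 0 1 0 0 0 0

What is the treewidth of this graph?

2

A width-2 tree decomposition is:
Bags: B1 = {5, 6, 7}  B2 = {3, 5, 6}  B3 = {1, 3, 5}  B4 = {1, 5, 8}  B5 = {4, 5, 8}  B6 = {2, 4, 5}
Tree: B1–B2, B2–B3, B3–B4, B4–B5, B5–B6
The largest bag has 3 vertices, giving width 2; this decomposition certifies tw(G) ≤ 2. For the lower bound, G contains the cycle 5–7–6–3–1–8–4–2–5, so G is not a forest; only forests have treewidth ≤ 1, hence tw(G) ≥ 2. Hence tw(G) = 2 exactly.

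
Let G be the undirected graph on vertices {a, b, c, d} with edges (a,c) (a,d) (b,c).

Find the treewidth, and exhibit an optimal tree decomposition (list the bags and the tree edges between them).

Treewidth 1.
One such decomposition:
Bags: B1 = {b, c}  B2 = {a, c}  B3 = {a, d}
Tree: B1–B2, B2–B3

Each bag holds 2 vertices, so the decomposition has width 1, which upper-bounds the treewidth. Any graph with an edge has treewidth ≥ 1, and G has the edge b–c. Combining the bounds, tw(G) = 1.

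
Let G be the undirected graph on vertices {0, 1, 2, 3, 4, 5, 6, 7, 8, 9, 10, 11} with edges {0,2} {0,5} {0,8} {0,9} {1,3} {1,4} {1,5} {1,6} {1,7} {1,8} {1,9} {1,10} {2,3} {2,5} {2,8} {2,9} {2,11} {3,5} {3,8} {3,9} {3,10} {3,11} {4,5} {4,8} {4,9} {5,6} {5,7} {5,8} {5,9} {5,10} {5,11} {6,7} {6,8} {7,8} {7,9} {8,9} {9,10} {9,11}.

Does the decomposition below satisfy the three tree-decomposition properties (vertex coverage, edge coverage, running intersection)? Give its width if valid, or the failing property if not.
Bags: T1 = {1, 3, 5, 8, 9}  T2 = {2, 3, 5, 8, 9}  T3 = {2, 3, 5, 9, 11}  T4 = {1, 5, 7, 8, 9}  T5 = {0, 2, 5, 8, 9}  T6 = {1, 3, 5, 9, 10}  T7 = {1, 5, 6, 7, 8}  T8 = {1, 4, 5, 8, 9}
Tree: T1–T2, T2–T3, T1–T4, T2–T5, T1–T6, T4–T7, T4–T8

Yes; width 4.

Checking the three conditions: (i) the bags cover all of {0, 1, 2, 3, 4, 5, 6, 7, 8, 9, 10, 11}; (ii) for each edge, some bag contains both endpoints; (iii) the bags containing any fixed vertex form a subtree. All hold, so the decomposition is valid with width 5 − 1 = 4.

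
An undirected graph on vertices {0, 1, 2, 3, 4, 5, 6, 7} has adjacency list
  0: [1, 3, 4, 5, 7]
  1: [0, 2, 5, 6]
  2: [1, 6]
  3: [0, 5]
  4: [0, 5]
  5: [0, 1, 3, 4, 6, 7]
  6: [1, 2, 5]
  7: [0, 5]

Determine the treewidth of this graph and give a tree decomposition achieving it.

The largest bag has 3 vertices, giving width 2; this decomposition certifies tw(G) ≤ 2. Conversely, {1, 2, 6} is a clique of size 3, and the vertices of any clique must share a bag in every tree decomposition; so some bag has ≥ 3 vertices and tw(G) ≥ 2. Combining the bounds, tw(G) = 2.

Treewidth 2.
Bags: B1 = {0, 3, 5}  B2 = {0, 5, 7}  B3 = {0, 4, 5}  B4 = {0, 1, 5}  B5 = {1, 5, 6}  B6 = {1, 2, 6}
Tree: B1–B2, B2–B3, B3–B4, B4–B5, B5–B6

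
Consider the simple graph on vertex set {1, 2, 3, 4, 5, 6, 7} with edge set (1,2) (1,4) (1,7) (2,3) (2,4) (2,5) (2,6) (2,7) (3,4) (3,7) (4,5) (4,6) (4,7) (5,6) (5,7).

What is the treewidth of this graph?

3

A width-3 tree decomposition is:
Bags: B1 = {2, 3, 4, 7}  B2 = {2, 4, 5, 7}  B3 = {2, 4, 5, 6}  B4 = {1, 2, 4, 7}
Tree: B1–B2, B2–B3, B2–B4
The largest bag has 4 vertices, giving width 3; this decomposition certifies tw(G) ≤ 3. Conversely, {2, 4, 5, 6} is a clique of size 4, and the vertices of any clique must share a bag in every tree decomposition; so some bag has ≥ 4 vertices and tw(G) ≥ 3. Hence tw(G) = 3 exactly.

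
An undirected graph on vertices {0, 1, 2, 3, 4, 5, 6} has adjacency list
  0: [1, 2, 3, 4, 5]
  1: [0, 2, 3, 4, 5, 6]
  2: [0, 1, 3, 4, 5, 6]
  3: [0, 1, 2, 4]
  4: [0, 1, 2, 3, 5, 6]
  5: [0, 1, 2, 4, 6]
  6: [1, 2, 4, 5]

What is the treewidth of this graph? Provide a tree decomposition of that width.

Treewidth 4.
One such decomposition:
Bags: B1 = {0, 1, 2, 4, 5}  B2 = {0, 1, 2, 3, 4}  B3 = {1, 2, 4, 5, 6}
Tree: B1–B2, B1–B3

Every bag has size at most 5, so the width is 5 − 1 = 4 and tw(G) ≤ 4. Conversely, {0, 1, 2, 3, 4} is a clique of size 5, and the vertices of any clique must share a bag in every tree decomposition; so some bag has ≥ 5 vertices and tw(G) ≥ 4. Hence tw(G) = 4 exactly.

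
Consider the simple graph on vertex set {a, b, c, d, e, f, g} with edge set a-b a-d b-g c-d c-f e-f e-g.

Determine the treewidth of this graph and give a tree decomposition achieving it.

Treewidth 2.
Bags: B1 = {e, f, g}  B2 = {c, f, g}  B3 = {c, d, g}  B4 = {a, d, g}  B5 = {a, b, g}
Tree: B1–B2, B2–B3, B3–B4, B4–B5

Every bag has size at most 3, so the width is 3 − 1 = 2 and tw(G) ≤ 2. The edges g–e–f–c–d–a–b–g form a cycle, so G is not a tree and its treewidth is at least 2. Combining the bounds, tw(G) = 2.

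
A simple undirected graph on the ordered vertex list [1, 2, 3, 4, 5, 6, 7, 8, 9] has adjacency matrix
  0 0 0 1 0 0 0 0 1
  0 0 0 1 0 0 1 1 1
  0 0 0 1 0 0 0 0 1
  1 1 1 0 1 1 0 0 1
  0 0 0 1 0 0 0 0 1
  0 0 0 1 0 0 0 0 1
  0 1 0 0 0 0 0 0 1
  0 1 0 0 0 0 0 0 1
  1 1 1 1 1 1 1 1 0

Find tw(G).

2

A width-2 tree decomposition is:
Bags: B1 = {2, 4, 9}  B2 = {2, 7, 9}  B3 = {1, 4, 9}  B4 = {4, 6, 9}  B5 = {3, 4, 9}  B6 = {4, 5, 9}  B7 = {2, 8, 9}
Tree: B1–B2, B1–B3, B1–B4, B1–B5, B4–B6, B2–B7
Each bag holds 3 vertices, so the decomposition has width 2, which upper-bounds the treewidth. For the lower bound, the 3 vertices {2, 8, 9} are pairwise adjacent, and any tree decomposition puts a clique entirely inside one bag — forcing width ≥ 2. The upper and lower bounds meet at 2, so that is the treewidth.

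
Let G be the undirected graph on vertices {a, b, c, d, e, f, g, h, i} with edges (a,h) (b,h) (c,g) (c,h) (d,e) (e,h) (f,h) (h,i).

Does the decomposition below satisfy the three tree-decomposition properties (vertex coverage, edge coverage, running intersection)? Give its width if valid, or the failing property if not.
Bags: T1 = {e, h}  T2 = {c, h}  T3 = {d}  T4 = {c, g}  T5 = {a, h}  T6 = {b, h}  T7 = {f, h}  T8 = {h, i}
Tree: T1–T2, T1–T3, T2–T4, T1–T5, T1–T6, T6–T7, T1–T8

A tree decomposition must satisfy three properties: every vertex lies in some bag; for every edge, both endpoints lie together in some bag; and for every vertex, the bags containing it form a connected subtree. Here edge (e,d) lies in no bag, so the decomposition is invalid.

No — edge (e,d) lies in no bag.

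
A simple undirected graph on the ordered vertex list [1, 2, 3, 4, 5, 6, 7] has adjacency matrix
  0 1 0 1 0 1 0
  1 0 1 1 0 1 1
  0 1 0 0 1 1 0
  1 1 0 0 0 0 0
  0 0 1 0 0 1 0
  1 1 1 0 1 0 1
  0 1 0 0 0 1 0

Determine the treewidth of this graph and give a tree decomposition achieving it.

Treewidth 2.
One optimal decomposition is:
Bags: B1 = {2, 3, 6}  B2 = {2, 6, 7}  B3 = {1, 2, 6}  B4 = {1, 2, 4}  B5 = {3, 5, 6}
Tree: B1–B2, B2–B3, B3–B4, B1–B5

The largest bag has 3 vertices, giving width 2; this decomposition certifies tw(G) ≤ 2. On the other hand G contains the 3-clique {1, 2, 4}. A clique must lie in a single bag of any decomposition, so no decomposition can have width below 2. The upper and lower bounds meet at 2, so that is the treewidth.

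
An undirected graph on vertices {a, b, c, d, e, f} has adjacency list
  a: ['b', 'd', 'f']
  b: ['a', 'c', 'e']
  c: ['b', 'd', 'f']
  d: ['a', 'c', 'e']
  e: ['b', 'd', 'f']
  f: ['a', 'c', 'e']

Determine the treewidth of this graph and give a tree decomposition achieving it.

The largest bag has 4 vertices, giving width 3; this decomposition certifies tw(G) ≤ 3. For the lower bound: the 4 vertex sets {c,d}, {a,b}, {e}, {f} are disjoint, each induces a connected subgraph, and every pair is joined by at least one edge of G. Contracting each set to a single vertex therefore yields K_{4} as a minor, and since treewidth is minor-monotone, tw(G) ≥ tw(K_{4}) = 3. The upper and lower bounds meet at 3, so that is the treewidth.

Treewidth 3.
One optimal decomposition is:
Bags: B1 = {a, c, d, e}  B2 = {a, b, c, e}  B3 = {a, c, e, f}
Tree: B1–B2, B2–B3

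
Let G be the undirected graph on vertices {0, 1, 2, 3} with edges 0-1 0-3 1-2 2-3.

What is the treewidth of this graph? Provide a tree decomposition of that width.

Treewidth 2.
One such decomposition:
Bags: B1 = {0, 1, 3}  B2 = {1, 2, 3}
Tree: B1–B2

Each bag holds 3 vertices, so the decomposition has width 2, which upper-bounds the treewidth. For the lower bound, G contains the cycle 1–0–3–2–1, so G is not a forest; only forests have treewidth ≤ 1, hence tw(G) ≥ 2. Combining the bounds, tw(G) = 2.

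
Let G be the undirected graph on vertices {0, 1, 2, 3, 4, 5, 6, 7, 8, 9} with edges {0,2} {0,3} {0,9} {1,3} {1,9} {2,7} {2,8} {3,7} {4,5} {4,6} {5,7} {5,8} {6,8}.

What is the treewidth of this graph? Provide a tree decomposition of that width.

Treewidth 2.
One such decomposition:
Bags: B1 = {1, 3, 9}  B2 = {0, 3, 9}  B3 = {0, 3, 7}  B4 = {0, 2, 7}  B5 = {2, 5, 7}  B6 = {2, 5, 8}  B7 = {4, 5, 8}  B8 = {4, 6, 8}
Tree: B1–B2, B2–B3, B3–B4, B4–B5, B5–B6, B6–B7, B7–B8

Each bag holds 3 vertices, so the decomposition has width 2, which upper-bounds the treewidth. The edges 1–9–0–3–1 form a cycle, so G is not a tree and its treewidth is at least 2. Therefore the treewidth is 2.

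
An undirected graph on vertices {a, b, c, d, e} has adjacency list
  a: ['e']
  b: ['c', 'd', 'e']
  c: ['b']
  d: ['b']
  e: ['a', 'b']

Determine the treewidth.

1

A width-1 tree decomposition is:
Bags: B1 = {b, e}  B2 = {b, d}  B3 = {a, e}  B4 = {b, c}
Tree: B1–B2, B1–B3, B2–B4
Every bag has size at most 2, so the width is 2 − 1 = 1 and tw(G) ≤ 1. G has an edge, so its treewidth is at least 1. Hence tw(G) = 1 exactly.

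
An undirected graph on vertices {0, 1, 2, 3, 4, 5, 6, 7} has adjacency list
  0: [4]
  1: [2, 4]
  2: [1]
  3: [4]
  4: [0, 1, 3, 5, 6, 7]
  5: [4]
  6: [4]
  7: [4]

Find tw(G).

1

A width-1 tree decomposition is:
Bags: B1 = {1, 4}  B2 = {4, 5}  B3 = {0, 4}  B4 = {4, 6}  B5 = {1, 2}  B6 = {4, 7}  B7 = {3, 4}
Tree: B1–B2, B1–B3, B1–B4, B1–B5, B1–B6, B1–B7
Every bag has size at most 2, so the width is 2 − 1 = 1 and tw(G) ≤ 1. Since G has at least one edge (e.g. 1–4), it is not an edgeless graph, so tw(G) ≥ 1. Hence tw(G) = 1 exactly.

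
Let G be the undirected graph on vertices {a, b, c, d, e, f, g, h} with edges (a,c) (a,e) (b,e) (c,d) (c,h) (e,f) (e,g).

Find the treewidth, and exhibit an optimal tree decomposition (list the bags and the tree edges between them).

Each bag holds 2 vertices, so the decomposition has width 1, which upper-bounds the treewidth. Any graph with an edge has treewidth ≥ 1, and G has the edge h–c. Hence tw(G) = 1 exactly.

Treewidth 1.
Bags: B1 = {c, h}  B2 = {a, c}  B3 = {a, e}  B4 = {e, g}  B5 = {b, e}  B6 = {c, d}  B7 = {e, f}
Tree: B1–B2, B2–B3, B3–B4, B3–B5, B2–B6, B3–B7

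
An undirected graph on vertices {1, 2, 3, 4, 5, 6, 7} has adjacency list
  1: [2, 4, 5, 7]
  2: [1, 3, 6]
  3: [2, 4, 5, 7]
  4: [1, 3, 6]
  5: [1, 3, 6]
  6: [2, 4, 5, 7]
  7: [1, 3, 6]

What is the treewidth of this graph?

A width-3 tree decomposition is:
Bags: B1 = {1, 3, 4, 6}  B2 = {1, 2, 3, 6}  B3 = {1, 3, 6, 7}  B4 = {1, 3, 5, 6}
Tree: B1–B2, B2–B3, B3–B4
Each bag holds 4 vertices, so the decomposition has width 3, which upper-bounds the treewidth. For the lower bound: the 4 vertex sets {3,4}, {1,2}, {6}, {7} are disjoint, each induces a connected subgraph, and every pair is joined by at least one edge of G. Contracting each set to a single vertex therefore yields K_{4} as a minor, and since treewidth is minor-monotone, tw(G) ≥ tw(K_{4}) = 3. The upper and lower bounds meet at 3, so that is the treewidth.

3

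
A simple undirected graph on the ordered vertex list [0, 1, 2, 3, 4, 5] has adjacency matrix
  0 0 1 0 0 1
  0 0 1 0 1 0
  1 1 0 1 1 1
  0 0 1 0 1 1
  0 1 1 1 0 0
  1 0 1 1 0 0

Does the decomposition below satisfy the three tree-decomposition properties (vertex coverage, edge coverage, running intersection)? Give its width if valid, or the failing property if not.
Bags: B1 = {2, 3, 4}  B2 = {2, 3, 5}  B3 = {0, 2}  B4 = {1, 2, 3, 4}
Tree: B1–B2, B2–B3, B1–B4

A tree decomposition must satisfy three properties: every vertex lies in some bag; for every edge, both endpoints lie together in some bag; and for every vertex, the bags containing it form a connected subtree. Here edge (5,0) lies in no bag, so the decomposition is invalid.

No — edge (5,0) lies in no bag.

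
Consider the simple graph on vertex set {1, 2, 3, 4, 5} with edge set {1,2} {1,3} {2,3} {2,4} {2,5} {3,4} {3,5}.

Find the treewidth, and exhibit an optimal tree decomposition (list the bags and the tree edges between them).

Treewidth 2.
Bags: B1 = {1, 2, 3}  B2 = {2, 3, 4}  B3 = {2, 3, 5}
Tree: B1–B2, B2–B3

Each bag holds 3 vertices, so the decomposition has width 2, which upper-bounds the treewidth. For the lower bound, the 3 vertices {1, 2, 3} are pairwise adjacent, and any tree decomposition puts a clique entirely inside one bag — forcing width ≥ 2. Combining the bounds, tw(G) = 2.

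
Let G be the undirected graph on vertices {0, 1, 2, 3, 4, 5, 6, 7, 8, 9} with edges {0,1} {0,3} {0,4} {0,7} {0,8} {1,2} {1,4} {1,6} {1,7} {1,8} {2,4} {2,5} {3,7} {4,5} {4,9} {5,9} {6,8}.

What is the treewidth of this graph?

2

A width-2 tree decomposition is:
Bags: B1 = {0, 1, 4}  B2 = {0, 1, 7}  B3 = {0, 1, 8}  B4 = {0, 3, 7}  B5 = {1, 6, 8}  B6 = {1, 2, 4}  B7 = {2, 4, 5}  B8 = {4, 5, 9}
Tree: B1–B2, B1–B3, B2–B4, B3–B5, B1–B6, B6–B7, B7–B8
The largest bag has 3 vertices, giving width 2; this decomposition certifies tw(G) ≤ 2. Conversely, {0, 1, 8} is a clique of size 3, and the vertices of any clique must share a bag in every tree decomposition; so some bag has ≥ 3 vertices and tw(G) ≥ 2. Hence tw(G) = 2 exactly.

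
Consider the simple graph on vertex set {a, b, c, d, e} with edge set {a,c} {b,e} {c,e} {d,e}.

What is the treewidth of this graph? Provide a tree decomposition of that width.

Treewidth 1.
One optimal decomposition is:
Bags: B1 = {d, e}  B2 = {c, e}  B3 = {b, e}  B4 = {a, c}
Tree: B1–B2, B2–B3, B2–B4

The largest bag has 2 vertices, giving width 1; this decomposition certifies tw(G) ≤ 1. Any graph with an edge has treewidth ≥ 1, and G has the edge e–d. The upper and lower bounds meet at 1, so that is the treewidth.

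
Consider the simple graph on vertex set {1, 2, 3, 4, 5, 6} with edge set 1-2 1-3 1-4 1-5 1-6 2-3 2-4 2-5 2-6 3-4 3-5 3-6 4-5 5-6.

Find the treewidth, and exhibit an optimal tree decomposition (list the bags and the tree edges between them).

Treewidth 4.
Bags: B1 = {1, 2, 3, 5, 6}  B2 = {1, 2, 3, 4, 5}
Tree: B1–B2

Each bag holds 5 vertices, so the decomposition has width 4, which upper-bounds the treewidth. On the other hand G contains the 5-clique {1, 2, 3, 4, 5}. A clique must lie in a single bag of any decomposition, so no decomposition can have width below 4. The upper and lower bounds meet at 4, so that is the treewidth.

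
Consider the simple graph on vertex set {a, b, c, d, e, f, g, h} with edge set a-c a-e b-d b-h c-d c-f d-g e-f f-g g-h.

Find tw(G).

2

A width-2 tree decomposition is:
Bags: B1 = {a, c, e}  B2 = {c, e, f}  B3 = {c, d, f}  B4 = {d, f, g}  B5 = {b, d, g}  B6 = {b, g, h}
Tree: B1–B2, B2–B3, B3–B4, B4–B5, B5–B6
The largest bag has 3 vertices, giving width 2; this decomposition certifies tw(G) ≤ 2. Since a–e–f–c–a is a cycle in G, G is not acyclic. Forests are exactly the graphs of treewidth ≤ 1, so tw(G) ≥ 2. Therefore the treewidth is 2.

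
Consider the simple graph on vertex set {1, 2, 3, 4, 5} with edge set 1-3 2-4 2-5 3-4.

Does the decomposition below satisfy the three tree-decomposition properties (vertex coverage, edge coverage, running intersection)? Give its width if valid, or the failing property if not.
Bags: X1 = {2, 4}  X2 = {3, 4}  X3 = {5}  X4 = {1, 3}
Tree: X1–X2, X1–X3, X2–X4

A tree decomposition must satisfy three properties: every vertex lies in some bag; for every edge, both endpoints lie together in some bag; and for every vertex, the bags containing it form a connected subtree. Here edge (2,5) lies in no bag, so the decomposition is invalid.

No — edge (2,5) lies in no bag.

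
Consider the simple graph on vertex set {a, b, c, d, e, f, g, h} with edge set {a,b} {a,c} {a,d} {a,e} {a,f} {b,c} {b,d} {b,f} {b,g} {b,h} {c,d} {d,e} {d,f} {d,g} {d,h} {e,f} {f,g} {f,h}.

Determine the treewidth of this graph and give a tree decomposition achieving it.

Treewidth 3.
One such decomposition:
Bags: B1 = {a, b, d, f}  B2 = {b, d, f, h}  B3 = {b, d, f, g}  B4 = {a, d, e, f}  B5 = {a, b, c, d}
Tree: B1–B2, B1–B3, B1–B4, B1–B5

The largest bag has 4 vertices, giving width 3; this decomposition certifies tw(G) ≤ 3. On the other hand G contains the 4-clique {a, b, c, d}. A clique must lie in a single bag of any decomposition, so no decomposition can have width below 3. Combining the bounds, tw(G) = 3.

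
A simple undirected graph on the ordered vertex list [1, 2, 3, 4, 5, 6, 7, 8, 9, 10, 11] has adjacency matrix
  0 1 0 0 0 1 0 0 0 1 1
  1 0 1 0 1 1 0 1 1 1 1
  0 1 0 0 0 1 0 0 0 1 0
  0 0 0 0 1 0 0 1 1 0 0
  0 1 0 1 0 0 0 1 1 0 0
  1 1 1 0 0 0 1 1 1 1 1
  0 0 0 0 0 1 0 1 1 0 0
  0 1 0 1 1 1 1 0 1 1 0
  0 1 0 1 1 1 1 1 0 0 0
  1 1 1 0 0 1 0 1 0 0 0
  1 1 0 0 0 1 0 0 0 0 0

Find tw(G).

A width-3 tree decomposition is:
Bags: B1 = {1, 2, 6, 10}  B2 = {2, 6, 8, 10}  B3 = {2, 6, 8, 9}  B4 = {2, 3, 6, 10}  B5 = {1, 2, 6, 11}  B6 = {2, 5, 8, 9}  B7 = {4, 5, 8, 9}  B8 = {6, 7, 8, 9}
Tree: B1–B2, B2–B3, B2–B4, B1–B5, B3–B6, B6–B7, B3–B8
Each bag holds 4 vertices, so the decomposition has width 3, which upper-bounds the treewidth. For the lower bound, the 4 vertices {2, 5, 8, 9} are pairwise adjacent, and any tree decomposition puts a clique entirely inside one bag — forcing width ≥ 3. Combining the bounds, tw(G) = 3.

3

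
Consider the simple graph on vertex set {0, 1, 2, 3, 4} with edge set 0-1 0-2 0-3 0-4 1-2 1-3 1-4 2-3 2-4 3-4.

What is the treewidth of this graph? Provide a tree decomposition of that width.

Treewidth 4.
One such decomposition:
Bags: B1 = {0, 1, 2, 3, 4}
Tree: (single bag)

With just one bag of size 5, the width is 5 − 1 = 4, so tw(G) ≤ 4. On the other hand G contains the 5-clique {0, 1, 2, 3, 4}. A clique must lie in a single bag of any decomposition, so no decomposition can have width below 4. Hence tw(G) = 4 exactly.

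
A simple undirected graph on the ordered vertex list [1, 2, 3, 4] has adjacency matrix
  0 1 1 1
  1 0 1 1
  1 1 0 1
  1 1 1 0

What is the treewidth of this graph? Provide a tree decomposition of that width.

Treewidth 3.
One such decomposition:
Bags: B1 = {1, 2, 3, 4}
Tree: (single bag)

A single bag containing all 4 vertices is trivially a valid decomposition of width 3. For the lower bound, the 4 vertices {1, 2, 3, 4} are pairwise adjacent, and any tree decomposition puts a clique entirely inside one bag — forcing width ≥ 3. Combining the bounds, tw(G) = 3.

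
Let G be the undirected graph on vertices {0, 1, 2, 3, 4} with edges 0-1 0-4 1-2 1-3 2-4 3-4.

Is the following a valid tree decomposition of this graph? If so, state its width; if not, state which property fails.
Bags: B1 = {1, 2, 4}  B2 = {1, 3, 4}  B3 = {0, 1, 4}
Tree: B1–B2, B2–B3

Vertex coverage: the bags together contain {0, 1, 2, 3, 4}, the full vertex set. Edge coverage: each edge of G has both endpoints in at least one bag. Running intersection: for every vertex, the bags containing it form a connected subtree. All three properties hold, so this is a valid tree decomposition of width max|bag| − 1 = 2, and hence tw(G) ≤ 2.

Yes; width 2.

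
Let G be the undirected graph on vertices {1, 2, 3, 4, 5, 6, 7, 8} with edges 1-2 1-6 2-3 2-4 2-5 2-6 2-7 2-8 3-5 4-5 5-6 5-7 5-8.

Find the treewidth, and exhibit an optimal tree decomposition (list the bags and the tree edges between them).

Treewidth 2.
Bags: B1 = {2, 5, 6}  B2 = {1, 2, 6}  B3 = {2, 5, 7}  B4 = {2, 5, 8}  B5 = {2, 4, 5}  B6 = {2, 3, 5}
Tree: B1–B2, B1–B3, B1–B4, B4–B5, B4–B6

Each bag holds 3 vertices, so the decomposition has width 2, which upper-bounds the treewidth. Conversely, {1, 2, 6} is a clique of size 3, and the vertices of any clique must share a bag in every tree decomposition; so some bag has ≥ 3 vertices and tw(G) ≥ 2. The upper and lower bounds meet at 2, so that is the treewidth.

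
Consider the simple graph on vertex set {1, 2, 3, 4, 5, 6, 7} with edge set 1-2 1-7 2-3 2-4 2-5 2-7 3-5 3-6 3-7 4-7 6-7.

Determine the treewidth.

2

A width-2 tree decomposition is:
Bags: B1 = {2, 3, 7}  B2 = {2, 4, 7}  B3 = {2, 3, 5}  B4 = {3, 6, 7}  B5 = {1, 2, 7}
Tree: B1–B2, B1–B3, B1–B4, B2–B5
Each bag holds 3 vertices, so the decomposition has width 2, which upper-bounds the treewidth. Conversely, {2, 3, 5} is a clique of size 3, and the vertices of any clique must share a bag in every tree decomposition; so some bag has ≥ 3 vertices and tw(G) ≥ 2. Hence tw(G) = 2 exactly.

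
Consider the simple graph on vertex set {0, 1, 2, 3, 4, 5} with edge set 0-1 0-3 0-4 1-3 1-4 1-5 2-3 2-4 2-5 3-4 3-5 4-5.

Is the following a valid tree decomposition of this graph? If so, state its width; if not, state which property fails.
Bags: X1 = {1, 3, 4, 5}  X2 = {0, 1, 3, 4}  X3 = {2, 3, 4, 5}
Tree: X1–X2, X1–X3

Yes; width 3.

Vertex coverage: the bags together contain {0, 1, 2, 3, 4, 5}, the full vertex set. Edge coverage: each edge of G has both endpoints in at least one bag. Running intersection: for every vertex, the bags containing it form a connected subtree. All three properties hold, so this is a valid tree decomposition of width max|bag| − 1 = 3, and hence tw(G) ≤ 3.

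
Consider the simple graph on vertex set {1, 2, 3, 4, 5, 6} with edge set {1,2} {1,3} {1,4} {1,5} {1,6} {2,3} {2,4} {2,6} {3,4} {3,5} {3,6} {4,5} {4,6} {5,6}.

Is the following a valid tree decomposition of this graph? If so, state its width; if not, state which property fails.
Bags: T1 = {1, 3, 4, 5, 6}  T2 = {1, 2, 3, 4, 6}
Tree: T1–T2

Yes; width 4.

Vertex coverage: the bags together contain {1, 2, 3, 4, 5, 6}, the full vertex set. Edge coverage: each edge of G has both endpoints in at least one bag. Running intersection: for every vertex, the bags containing it form a connected subtree. All three properties hold, so this is a valid tree decomposition of width max|bag| − 1 = 4, and hence tw(G) ≤ 4.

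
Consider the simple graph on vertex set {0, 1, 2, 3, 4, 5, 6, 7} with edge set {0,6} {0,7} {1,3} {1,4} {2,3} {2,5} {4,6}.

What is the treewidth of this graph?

A width-1 tree decomposition is:
Bags: B1 = {0, 7}  B2 = {0, 6}  B3 = {4, 6}  B4 = {1, 4}  B5 = {1, 3}  B6 = {2, 3}  B7 = {2, 5}
Tree: B1–B2, B2–B3, B3–B4, B4–B5, B5–B6, B6–B7
The largest bag has 2 vertices, giving width 1; this decomposition certifies tw(G) ≤ 1. Since G has at least one edge (e.g. 7–0), it is not an edgeless graph, so tw(G) ≥ 1. Hence tw(G) = 1 exactly.

1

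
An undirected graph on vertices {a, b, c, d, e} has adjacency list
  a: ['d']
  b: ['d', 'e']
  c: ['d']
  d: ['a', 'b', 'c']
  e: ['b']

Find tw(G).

A width-1 tree decomposition is:
Bags: B1 = {b, e}  B2 = {b, d}  B3 = {a, d}  B4 = {c, d}
Tree: B1–B2, B2–B3, B2–B4
The largest bag has 2 vertices, giving width 1; this decomposition certifies tw(G) ≤ 1. G has an edge, so its treewidth is at least 1. The upper and lower bounds meet at 1, so that is the treewidth.

1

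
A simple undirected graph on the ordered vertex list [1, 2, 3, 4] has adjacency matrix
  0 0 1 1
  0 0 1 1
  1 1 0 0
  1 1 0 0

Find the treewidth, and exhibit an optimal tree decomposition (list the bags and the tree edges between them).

Treewidth 2.
Bags: B1 = {1, 3, 4}  B2 = {2, 3, 4}
Tree: B1–B2

The largest bag has 3 vertices, giving width 2; this decomposition certifies tw(G) ≤ 2. Since 4–1–3–2–4 is a cycle in G, G is not acyclic. Forests are exactly the graphs of treewidth ≤ 1, so tw(G) ≥ 2. Therefore the treewidth is 2.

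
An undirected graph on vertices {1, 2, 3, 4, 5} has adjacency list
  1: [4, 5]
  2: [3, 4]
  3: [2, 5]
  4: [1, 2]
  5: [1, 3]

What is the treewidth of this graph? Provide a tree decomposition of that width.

Treewidth 2.
Bags: B1 = {1, 4, 5}  B2 = {3, 4, 5}  B3 = {2, 3, 4}
Tree: B1–B2, B2–B3

The largest bag has 3 vertices, giving width 2; this decomposition certifies tw(G) ≤ 2. The edges 4–1–5–3–2–4 form a cycle, so G is not a tree and its treewidth is at least 2. Hence tw(G) = 2 exactly.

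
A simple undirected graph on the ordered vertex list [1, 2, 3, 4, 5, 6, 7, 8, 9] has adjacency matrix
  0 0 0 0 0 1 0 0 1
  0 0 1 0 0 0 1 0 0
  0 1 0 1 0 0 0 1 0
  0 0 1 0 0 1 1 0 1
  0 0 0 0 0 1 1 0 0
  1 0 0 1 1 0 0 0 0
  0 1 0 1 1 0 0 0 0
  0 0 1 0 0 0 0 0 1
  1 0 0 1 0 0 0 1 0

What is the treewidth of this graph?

3

A width-3 tree decomposition is:
Bags: B1 = {2, 3, 7, 8}  B2 = {3, 4, 7, 8}  B3 = {4, 7, 8, 9}  B4 = {4, 5, 7, 9}  B5 = {4, 5, 6, 9}  B6 = {1, 5, 6, 9}
Tree: B1–B2, B2–B3, B3–B4, B4–B5, B5–B6
Each bag holds 4 vertices, so the decomposition has width 3, which upper-bounds the treewidth. For the lower bound: the 4 vertex sets {2,3,8}, {7}, {4}, {1,5,6,9} are disjoint, each induces a connected subgraph, and every pair is joined by at least one edge of G. Contracting each set to a single vertex therefore yields K_{4} as a minor, and since treewidth is minor-monotone, tw(G) ≥ tw(K_{4}) = 3. Hence tw(G) = 3 exactly.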